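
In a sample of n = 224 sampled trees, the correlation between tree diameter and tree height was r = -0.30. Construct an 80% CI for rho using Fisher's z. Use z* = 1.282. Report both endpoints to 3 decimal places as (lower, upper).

Fisher z: z_r = atanh(r) = ½·ln((1+(-0.30))/(1−(-0.30))) = -0.309520
SE(z) = 1/√(n−3) = 1/√221 = 0.067267
80% ⇒ z* = 1.282; margin = 1.282·0.067267 = 0.086236
CI on z-scale: (-0.395756, -0.223284)
Back-transform: tanh(-0.395756) = -0.376312, tanh(-0.223284) = -0.219646

(-0.376, -0.220)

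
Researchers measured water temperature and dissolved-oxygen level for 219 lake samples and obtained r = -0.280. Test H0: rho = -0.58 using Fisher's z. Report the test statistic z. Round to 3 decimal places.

5.508

Fisher z: atanh(-0.280) = -0.287682, atanh(-0.58) = -0.662463
z = (z_r − z_0)·√(n−3) = (-0.287682 − (-0.662463))·√216 = 0.374781 · 14.696938 = 5.508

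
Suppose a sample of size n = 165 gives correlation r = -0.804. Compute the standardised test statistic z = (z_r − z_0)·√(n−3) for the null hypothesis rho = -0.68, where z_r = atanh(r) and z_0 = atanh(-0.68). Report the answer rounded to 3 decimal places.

-3.573

z_r = atanh(-0.804) = -1.109824,  z_0 = atanh(-0.68) = -0.829114
SE = 1/√(n−3) = 1/√162 = 0.078567
z = (z_r − z_0)/SE = (-1.109824 − (-0.829114)) / 0.078567 = -0.280710 / 0.078567 = -3.573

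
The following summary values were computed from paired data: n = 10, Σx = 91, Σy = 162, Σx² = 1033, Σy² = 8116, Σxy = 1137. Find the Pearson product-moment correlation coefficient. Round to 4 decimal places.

S_xy = nΣxy − ΣxΣy = 10·1137 − 91·162 = 11370 − 14742 = -3372
S_xx = nΣx² − (Σx)² = 10·1033 − 91² = 10330 − 8281 = 2049
S_yy = nΣy² − (Σy)² = 10·8116 − 162² = 81160 − 26244 = 54916
r = S_xy / √(S_xx·S_yy) = -3372 / √(2049·54916) = -3372 / √112522884 = -3372 / 10607.6804 = -0.3179

-0.3179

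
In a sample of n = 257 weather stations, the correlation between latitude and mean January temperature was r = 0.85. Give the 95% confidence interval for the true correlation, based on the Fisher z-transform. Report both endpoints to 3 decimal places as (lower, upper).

z_r = atanh(0.85) = 1.256153;  SE = 1/√(n−3) = 1/√254 = 0.062746
z-limits: 1.256153 ± 1.960·0.062746 = 1.256153 ± 0.122982 = [1.133171, 1.379135]
ρ-limits: (tanh 1.133171, tanh 1.379135) = (0.812, 0.881)

(0.812, 0.881)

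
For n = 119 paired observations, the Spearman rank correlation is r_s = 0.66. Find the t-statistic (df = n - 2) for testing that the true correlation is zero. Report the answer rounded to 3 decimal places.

9.503

1 − r_s² = 1 − 0.4356 = 0.5644;  √(1−r_s²) = 0.751266
√(n−2) = √117 = 10.816654
t = r_s·√(n−2)/√(1−r_s²) = 0.66 · 10.816654 / 0.751266 = 9.503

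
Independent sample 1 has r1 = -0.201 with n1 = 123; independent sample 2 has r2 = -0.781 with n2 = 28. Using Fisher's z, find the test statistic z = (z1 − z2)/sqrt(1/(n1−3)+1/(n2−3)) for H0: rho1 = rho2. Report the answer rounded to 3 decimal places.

z1 = atanh(-0.201) = -0.203774,  z2 = atanh(-0.781) = -1.047929
SE = √(1/(n1−3) + 1/(n2−3)) = √(1/120 + 1/25) = √(0.0083333 + 0.0400000) = √0.0483333 = 0.219848
z = (z1 − z2)/SE = (-0.203774 − (-1.047929)) / 0.219848 = 0.844155 / 0.219848 = 3.840

3.840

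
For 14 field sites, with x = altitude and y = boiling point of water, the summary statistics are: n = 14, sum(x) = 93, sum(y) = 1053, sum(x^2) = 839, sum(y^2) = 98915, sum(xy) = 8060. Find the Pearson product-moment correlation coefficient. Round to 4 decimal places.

Numerator: nΣxy − (Σx)(Σy) = 14·8060 − (93)(1053) = 14911
Denominator: √[(nΣx²−(Σx)²)(nΣy²−(Σy)²)]
  nΣx²−(Σx)² = 14·839 − 8649 = 3097;  nΣy²−(Σy)² = 14·98915 − 1108809 = 276001
  √(3097·276001) = √854775097 = 29236.5370
r = 14911 / 29236.5370 = 0.5100

0.5100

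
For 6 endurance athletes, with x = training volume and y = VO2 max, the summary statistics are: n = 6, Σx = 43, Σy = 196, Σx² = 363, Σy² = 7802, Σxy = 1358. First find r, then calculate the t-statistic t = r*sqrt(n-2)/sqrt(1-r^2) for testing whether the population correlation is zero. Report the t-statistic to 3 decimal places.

Numerator: nΣxy − (Σx)(Σy) = 6·1358 − (43)(196) = -280
Denominator: √[(nΣx²−(Σx)²)(nΣy²−(Σy)²)]
  nΣx²−(Σx)² = 6·363 − 1849 = 329;  nΣy²−(Σy)² = 6·7802 − 38416 = 8396
  √(329·8396) = √2762284 = 1662.0120
r = -280 / 1662.0120 = -0.1685
t = r·√(n−2)/√(1−r²) = -0.1685·√4 / √(1−0.028392) = -0.337000 / 0.985702 = -0.342

-0.342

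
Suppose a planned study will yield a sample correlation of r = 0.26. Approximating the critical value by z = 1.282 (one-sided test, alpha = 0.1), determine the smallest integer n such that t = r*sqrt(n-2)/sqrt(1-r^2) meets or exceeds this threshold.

25

Need r·√(n−2)/√(1−r²) ≥ 1.282
√(n−2) ≥ 1.282·√(1−0.0676) / 0.26 = 1.282·0.965609 / 0.26 = 4.7612
n−2 ≥ 22.6690  ⇒  n ≥ 24.6690
Smallest integer n = 25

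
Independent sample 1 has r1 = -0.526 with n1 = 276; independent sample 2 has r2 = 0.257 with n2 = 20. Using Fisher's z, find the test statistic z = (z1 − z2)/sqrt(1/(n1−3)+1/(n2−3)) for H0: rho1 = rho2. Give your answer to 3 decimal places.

Fisher z-transforms: z1 = atanh(-0.526) = -0.584599, z2 = atanh(0.257) = 0.262894; difference d = -0.847493
Var(d) = 1/273 + 1/17 = 0.0036630 + 0.0588235 = 0.0624865
z = d/√Var(d) = -0.847493 / √0.0624865 = -0.847493 / 0.249973 = -3.390

-3.390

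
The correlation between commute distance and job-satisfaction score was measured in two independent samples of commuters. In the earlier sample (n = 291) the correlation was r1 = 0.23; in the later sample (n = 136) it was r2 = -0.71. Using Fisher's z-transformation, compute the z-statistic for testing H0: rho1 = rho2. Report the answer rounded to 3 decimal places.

Fisher z-transforms: z1 = atanh(0.23) = 0.234189, z2 = atanh(-0.71) = -0.887184; difference d = 1.121373
Var(d) = 1/288 + 1/133 = 0.0034722 + 0.0075188 = 0.0109910
z = d/√Var(d) = 1.121373 / √0.0109910 = 1.121373 / 0.104838 = 10.696

10.696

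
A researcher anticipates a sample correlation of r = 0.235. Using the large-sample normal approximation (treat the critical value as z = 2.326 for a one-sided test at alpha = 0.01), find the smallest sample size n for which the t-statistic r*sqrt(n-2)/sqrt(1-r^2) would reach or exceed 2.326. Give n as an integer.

Need r·√(n−2)/√(1−r²) ≥ 2.326
√(n−2) ≥ 2.326·√(1−0.055225) / 0.235 = 2.326·0.971995 / 0.235 = 9.6207
n−2 ≥ 92.5579  ⇒  n ≥ 94.5579
Smallest integer n = 95

95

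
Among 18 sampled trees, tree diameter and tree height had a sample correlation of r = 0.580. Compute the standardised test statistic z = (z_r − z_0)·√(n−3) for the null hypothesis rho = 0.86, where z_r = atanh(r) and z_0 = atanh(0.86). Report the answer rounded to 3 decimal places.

Fisher z: atanh(0.580) = 0.662463, atanh(0.86) = 1.293345
z = (z_r − z_0)·√(n−3) = (0.662463 − 1.293345)·√15 = -0.630882 · 3.872983 = -2.443

-2.443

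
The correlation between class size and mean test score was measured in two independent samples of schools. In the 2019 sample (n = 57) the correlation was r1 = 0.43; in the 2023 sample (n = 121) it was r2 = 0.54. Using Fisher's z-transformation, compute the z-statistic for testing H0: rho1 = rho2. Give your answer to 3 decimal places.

Fisher z-transforms: z1 = atanh(0.43) = 0.459897, z2 = atanh(0.54) = 0.604156; difference d = -0.144259
Var(d) = 1/54 + 1/118 = 0.0185185 + 0.0084746 = 0.0269931
z = d/√Var(d) = -0.144259 / √0.0269931 = -0.144259 / 0.164296 = -0.878

-0.878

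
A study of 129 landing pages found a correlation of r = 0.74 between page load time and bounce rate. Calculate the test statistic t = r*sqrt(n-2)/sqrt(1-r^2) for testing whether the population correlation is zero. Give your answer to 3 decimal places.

12.399

1 − r² = 1 − 0.5476 = 0.4524;  √(1−r²) = 0.672607
√(n−2) = √127 = 11.269428
t = r·√(n−2)/√(1−r²) = 0.74 · 11.269428 / 0.672607 = 12.399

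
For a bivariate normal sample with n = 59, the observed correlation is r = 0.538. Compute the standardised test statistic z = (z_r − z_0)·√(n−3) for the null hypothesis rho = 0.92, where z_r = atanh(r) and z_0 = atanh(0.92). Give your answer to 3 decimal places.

Fisher z: atanh(0.538) = 0.601337, atanh(0.92) = 1.589027
z = (z_r − z_0)·√(n−3) = (0.601337 − 1.589027)·√56 = -0.987690 · 7.483315 = -7.391

-7.391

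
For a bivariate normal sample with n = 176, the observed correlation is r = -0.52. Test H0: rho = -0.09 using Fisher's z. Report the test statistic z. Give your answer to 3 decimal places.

z_r = atanh(-0.52) = -0.576340,  z_0 = atanh(-0.09) = -0.090244
SE = 1/√(n−3) = 1/√173 = 0.076029
z = (z_r − z_0)/SE = (-0.576340 − (-0.090244)) / 0.076029 = -0.486096 / 0.076029 = -6.394

-6.394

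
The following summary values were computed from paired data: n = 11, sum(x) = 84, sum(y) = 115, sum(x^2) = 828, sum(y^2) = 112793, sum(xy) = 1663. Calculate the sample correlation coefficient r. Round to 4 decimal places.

Numerator: nΣxy − (Σx)(Σy) = 11·1663 − (84)(115) = 8633
Denominator: √[(nΣx²−(Σx)²)(nΣy²−(Σy)²)]
  nΣx²−(Σx)² = 11·828 − 7056 = 2052;  nΣy²−(Σy)² = 11·112793 − 13225 = 1227498
  √(2052·1227498) = √2518825896 = 50187.9059
r = 8633 / 50187.9059 = 0.1720

0.1720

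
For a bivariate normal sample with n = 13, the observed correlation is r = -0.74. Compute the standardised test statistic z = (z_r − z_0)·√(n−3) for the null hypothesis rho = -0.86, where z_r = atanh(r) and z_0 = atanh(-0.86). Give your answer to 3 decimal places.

1.084

z_r = atanh(-0.74) = -0.950479,  z_0 = atanh(-0.86) = -1.293345
SE = 1/√(n−3) = 1/√10 = 0.316228
z = (z_r − z_0)/SE = (-0.950479 − (-1.293345)) / 0.316228 = 0.342866 / 0.316228 = 1.084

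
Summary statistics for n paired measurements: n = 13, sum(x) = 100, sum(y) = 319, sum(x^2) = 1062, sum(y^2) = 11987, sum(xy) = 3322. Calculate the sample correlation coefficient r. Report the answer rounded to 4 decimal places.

0.7867

S_xy = nΣxy − ΣxΣy = 13·3322 − 100·319 = 43186 − 31900 = 11286
S_xx = nΣx² − (Σx)² = 13·1062 − 100² = 13806 − 10000 = 3806
S_yy = nΣy² − (Σy)² = 13·11987 − 319² = 155831 − 101761 = 54070
r = S_xy / √(S_xx·S_yy) = 11286 / √(3806·54070) = 11286 / √205790420 = 11286 / 14345.3972 = 0.7867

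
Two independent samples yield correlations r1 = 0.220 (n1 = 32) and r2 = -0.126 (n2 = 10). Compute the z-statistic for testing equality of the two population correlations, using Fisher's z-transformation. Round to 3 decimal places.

0.832

z1 = atanh(0.220) = 0.223656,  z2 = atanh(-0.126) = -0.126673
SE = √(1/(n1−3) + 1/(n2−3)) = √(1/29 + 1/7) = √(0.0344828 + 0.1428571) = √0.1773399 = 0.421117
z = (z1 − z2)/SE = (0.223656 − (-0.126673)) / 0.421117 = 0.350329 / 0.421117 = 0.832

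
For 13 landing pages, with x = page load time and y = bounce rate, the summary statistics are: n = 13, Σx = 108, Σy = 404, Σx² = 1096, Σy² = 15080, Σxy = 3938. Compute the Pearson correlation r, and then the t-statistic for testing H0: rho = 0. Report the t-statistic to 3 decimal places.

Numerator: nΣxy − (Σx)(Σy) = 13·3938 − (108)(404) = 7562
Denominator: √[(nΣx²−(Σx)²)(nΣy²−(Σy)²)]
  nΣx²−(Σx)² = 13·1096 − 11664 = 2584;  nΣy²−(Σy)² = 13·15080 − 163216 = 32824
  √(2584·32824) = √84817216 = 9209.6263
r = 7562 / 9209.6263 = 0.8211
t = r·√(n−2)/√(1−r²) = 0.8211·√11 / √(1−0.674205) = 2.723281 / 0.570785 = 4.771

4.771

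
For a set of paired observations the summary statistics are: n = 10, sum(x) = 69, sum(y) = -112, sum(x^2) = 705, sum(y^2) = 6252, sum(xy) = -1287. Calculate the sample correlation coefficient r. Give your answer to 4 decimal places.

-0.4808

Numerator: nΣxy − (Σx)(Σy) = 10·(-1287) − (69)(-112) = -5142
Denominator: √[(nΣx²−(Σx)²)(nΣy²−(Σy)²)]
  nΣx²−(Σx)² = 10·705 − 4761 = 2289;  nΣy²−(Σy)² = 10·6252 − 12544 = 49976
  √(2289·49976) = √114395064 = 10695.5628
r = -5142 / 10695.5628 = -0.4808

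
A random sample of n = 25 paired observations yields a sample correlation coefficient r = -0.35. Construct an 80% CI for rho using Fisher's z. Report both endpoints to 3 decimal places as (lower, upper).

(-0.564, -0.092)

z_r = atanh(-0.35) = -0.365444;  SE = 1/√(n−3) = 1/√22 = 0.213201
z-limits: -0.365444 ± 1.282·0.213201 = -0.365444 ± 0.273324 = [-0.638768, -0.092120]
ρ-limits: (tanh -0.638768, tanh -0.092120) = (-0.564, -0.092)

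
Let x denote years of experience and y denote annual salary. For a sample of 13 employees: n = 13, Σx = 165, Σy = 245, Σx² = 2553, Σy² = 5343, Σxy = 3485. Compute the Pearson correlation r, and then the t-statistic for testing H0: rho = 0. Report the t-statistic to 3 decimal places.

S_xy = nΣxy − ΣxΣy = 13·3485 − 165·245 = 45305 − 40425 = 4880
S_xx = nΣx² − (Σx)² = 13·2553 − 165² = 33189 − 27225 = 5964
S_yy = nΣy² − (Σy)² = 13·5343 − 245² = 69459 − 60025 = 9434
r = S_xy / √(S_xx·S_yy) = 4880 / √(5964·9434) = 4880 / √56264376 = 4880 / 7500.9583 = 0.6506
t = r·√(n−2)/√(1−r²) = 0.6506·√11 / √(1−0.423280) = 2.157796 / 0.759421 = 2.841

2.841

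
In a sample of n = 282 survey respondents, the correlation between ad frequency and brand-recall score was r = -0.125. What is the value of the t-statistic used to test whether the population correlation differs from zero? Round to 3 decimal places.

t = r·√(n−2) / √(1−r²) with r = -0.125, n = 282
  = -0.125·√280 / √(1 − 0.015625)
  = -0.125·16.733201 / 0.992157
  = -2.091650 / 0.992157 = -2.108

-2.108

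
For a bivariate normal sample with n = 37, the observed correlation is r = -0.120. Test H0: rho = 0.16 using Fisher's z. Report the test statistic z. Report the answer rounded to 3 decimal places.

-1.644

Fisher z: atanh(-0.120) = -0.120581, atanh(0.16) = 0.161387
z = (z_r − z_0)·√(n−3) = (-0.120581 − 0.161387)·√34 = -0.281968 · 5.830952 = -1.644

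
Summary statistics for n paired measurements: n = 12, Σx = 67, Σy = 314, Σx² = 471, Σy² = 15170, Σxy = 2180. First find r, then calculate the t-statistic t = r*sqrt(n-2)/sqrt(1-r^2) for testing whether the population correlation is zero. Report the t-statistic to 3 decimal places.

1.925

S_xy = nΣxy − ΣxΣy = 12·2180 − 67·314 = 26160 − 21038 = 5122
S_xx = nΣx² − (Σx)² = 12·471 − 67² = 5652 − 4489 = 1163
S_yy = nΣy² − (Σy)² = 12·15170 − 314² = 182040 − 98596 = 83444
r = S_xy / √(S_xx·S_yy) = 5122 / √(1163·83444) = 5122 / √97045372 = 5122 / 9851.1609 = 0.5199
t = r·√(n−2)/√(1−r²) = 0.5199·√10 / √(1−0.270296) = 1.644068 / 0.854227 = 1.925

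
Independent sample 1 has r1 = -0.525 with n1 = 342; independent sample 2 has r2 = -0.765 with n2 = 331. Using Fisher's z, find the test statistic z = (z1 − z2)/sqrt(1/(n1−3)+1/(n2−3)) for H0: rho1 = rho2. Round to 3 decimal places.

z1 = atanh(-0.525) = -0.583217,  z2 = atanh(-0.765) = -1.008160
SE = √(1/(n1−3) + 1/(n2−3)) = √(1/339 + 1/328) = √(0.0029499 + 0.0030488) = √0.0059987 = 0.077451
z = (z1 − z2)/SE = (-0.583217 − (-1.008160)) / 0.077451 = 0.424943 / 0.077451 = 5.487

5.487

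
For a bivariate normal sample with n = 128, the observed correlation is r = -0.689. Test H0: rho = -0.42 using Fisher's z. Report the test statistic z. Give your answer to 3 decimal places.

-4.454

z_r = atanh(-0.689) = -0.846050,  z_0 = atanh(-0.42) = -0.447692
SE = 1/√(n−3) = 1/√125 = 0.089443
z = (z_r − z_0)/SE = (-0.846050 − (-0.447692)) / 0.089443 = -0.398358 / 0.089443 = -4.454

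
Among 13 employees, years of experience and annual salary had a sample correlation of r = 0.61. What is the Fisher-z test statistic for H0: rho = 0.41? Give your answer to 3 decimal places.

0.864

z_r = atanh(0.61) = 0.708921,  z_0 = atanh(0.41) = 0.435611
SE = 1/√(n−3) = 1/√10 = 0.316228
z = (z_r − z_0)/SE = (0.708921 − 0.435611) / 0.316228 = 0.273310 / 0.316228 = 0.864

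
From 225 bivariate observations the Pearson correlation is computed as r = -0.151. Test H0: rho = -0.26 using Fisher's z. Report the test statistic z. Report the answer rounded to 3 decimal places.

Fisher z: atanh(-0.151) = -0.152164, atanh(-0.26) = -0.266108
z = (z_r − z_0)·√(n−3) = (-0.152164 − (-0.266108))·√222 = 0.113944 · 14.899664 = 1.698

1.698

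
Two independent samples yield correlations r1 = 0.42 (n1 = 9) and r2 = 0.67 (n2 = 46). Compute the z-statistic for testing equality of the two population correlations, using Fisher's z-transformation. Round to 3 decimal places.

-0.833

z1 = atanh(0.42) = 0.447692,  z2 = atanh(0.67) = 0.810743
SE = √(1/(n1−3) + 1/(n2−3)) = √(1/6 + 1/43) = √(0.1666667 + 0.0232558) = √0.1899225 = 0.435801
z = (z1 − z2)/SE = (0.447692 − 0.810743) / 0.435801 = -0.363051 / 0.435801 = -0.833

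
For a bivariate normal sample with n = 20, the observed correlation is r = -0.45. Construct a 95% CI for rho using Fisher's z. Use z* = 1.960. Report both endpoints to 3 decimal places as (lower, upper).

z_r = atanh(-0.45) = -0.484700;  SE = 1/√(n−3) = 1/√17 = 0.242536
z-limits: -0.484700 ± 1.960·0.242536 = -0.484700 ± 0.475371 = [-0.960071, -0.009329]
ρ-limits: (tanh -0.960071, tanh -0.009329) = (-0.744, -0.009)

(-0.744, -0.009)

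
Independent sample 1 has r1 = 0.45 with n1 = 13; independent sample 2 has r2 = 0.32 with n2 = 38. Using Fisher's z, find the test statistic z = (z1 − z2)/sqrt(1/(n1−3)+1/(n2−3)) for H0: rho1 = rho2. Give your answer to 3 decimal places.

Fisher z-transforms: z1 = atanh(0.45) = 0.484700, z2 = atanh(0.32) = 0.331647; difference d = 0.153053
Var(d) = 1/10 + 1/35 = 0.1000000 + 0.0285714 = 0.1285714
z = d/√Var(d) = 0.153053 / √0.1285714 = 0.153053 / 0.358569 = 0.427

0.427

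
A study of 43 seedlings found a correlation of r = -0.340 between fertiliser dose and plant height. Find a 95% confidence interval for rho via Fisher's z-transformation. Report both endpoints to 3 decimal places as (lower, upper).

(-0.581, -0.044)

z_r = atanh(-0.340) = -0.354093;  SE = 1/√(n−3) = 1/√40 = 0.158114
z-limits: -0.354093 ± 1.960·0.158114 = -0.354093 ± 0.309903 = [-0.663996, -0.044190]
ρ-limits: (tanh -0.663996, tanh -0.044190) = (-0.581, -0.044)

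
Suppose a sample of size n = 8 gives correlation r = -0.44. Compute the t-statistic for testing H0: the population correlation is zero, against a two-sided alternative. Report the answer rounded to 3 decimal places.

1 − r² = 1 − 0.1936 = 0.8064;  √(1−r²) = 0.897998
√(n−2) = √6 = 2.449490
t = r·√(n−2)/√(1−r²) = -0.44 · 2.449490 / 0.897998 = -1.200

-1.200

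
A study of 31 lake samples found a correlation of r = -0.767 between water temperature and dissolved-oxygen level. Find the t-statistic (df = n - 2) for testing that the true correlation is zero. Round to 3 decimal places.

-6.437

1 − r² = 1 − 0.588289 = 0.411711;  √(1−r²) = 0.641647
√(n−2) = √29 = 5.385165
t = r·√(n−2)/√(1−r²) = -0.767 · 5.385165 / 0.641647 = -6.437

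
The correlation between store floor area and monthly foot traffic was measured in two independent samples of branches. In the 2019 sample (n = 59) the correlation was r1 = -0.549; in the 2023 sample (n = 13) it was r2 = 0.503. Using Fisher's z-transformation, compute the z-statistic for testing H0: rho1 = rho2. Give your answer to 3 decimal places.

z1 = atanh(-0.549) = -0.616949,  z2 = atanh(0.503) = 0.553314
SE = √(1/(n1−3) + 1/(n2−3)) = √(1/56 + 1/10) = √(0.0178571 + 0.1000000) = √0.1178571 = 0.343303
z = (z1 − z2)/SE = (-0.616949 − 0.553314) / 0.343303 = -1.170263 / 0.343303 = -3.409

-3.409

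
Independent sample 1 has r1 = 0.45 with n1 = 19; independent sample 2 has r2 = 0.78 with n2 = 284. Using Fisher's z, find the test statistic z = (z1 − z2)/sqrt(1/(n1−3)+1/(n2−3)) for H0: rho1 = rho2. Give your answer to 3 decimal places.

-2.181

z1 = atanh(0.45) = 0.484700,  z2 = atanh(0.78) = 1.045371
SE = √(1/(n1−3) + 1/(n2−3)) = √(1/16 + 1/281) = √(0.0625000 + 0.0035587) = √0.0660587 = 0.257019
z = (z1 − z2)/SE = (0.484700 − 1.045371) / 0.257019 = -0.560671 / 0.257019 = -2.181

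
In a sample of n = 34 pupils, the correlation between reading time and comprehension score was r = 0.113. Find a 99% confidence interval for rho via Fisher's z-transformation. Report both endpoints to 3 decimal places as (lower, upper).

z_r = atanh(0.113) = 0.113485;  SE = 1/√(n−3) = 1/√31 = 0.179605
z-limits: 0.113485 ± 2.576·0.179605 = 0.113485 ± 0.462662 = [-0.349177, 0.576147]
ρ-limits: (tanh -0.349177, tanh 0.576147) = (-0.336, 0.520)

(-0.336, 0.520)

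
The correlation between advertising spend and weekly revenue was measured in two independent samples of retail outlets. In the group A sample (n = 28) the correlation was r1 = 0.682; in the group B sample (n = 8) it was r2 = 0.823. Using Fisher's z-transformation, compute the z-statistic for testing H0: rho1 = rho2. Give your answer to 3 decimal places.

-0.680

Fisher z-transforms: z1 = atanh(0.682) = 0.832844, z2 = atanh(0.823) = 1.166045; difference d = -0.333201
Var(d) = 1/25 + 1/5 = 0.0400000 + 0.2000000 = 0.2400000
z = d/√Var(d) = -0.333201 / √0.2400000 = -0.333201 / 0.489898 = -0.680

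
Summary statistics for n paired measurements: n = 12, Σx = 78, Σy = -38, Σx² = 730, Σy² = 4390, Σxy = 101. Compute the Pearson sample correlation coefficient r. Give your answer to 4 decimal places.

0.3566

Numerator: nΣxy − (Σx)(Σy) = 12·101 − (78)(-38) = 4176
Denominator: √[(nΣx²−(Σx)²)(nΣy²−(Σy)²)]
  nΣx²−(Σx)² = 12·730 − 6084 = 2676;  nΣy²−(Σy)² = 12·4390 − 1444 = 51236
  √(2676·51236) = √137107536 = 11709.2927
r = 4176 / 11709.2927 = 0.3566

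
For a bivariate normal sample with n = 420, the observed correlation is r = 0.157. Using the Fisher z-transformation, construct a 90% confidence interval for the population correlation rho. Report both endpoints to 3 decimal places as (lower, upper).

Fisher z: z_r = atanh(r) = ½·ln((1+0.157)/(1−0.157)) = 0.158309
SE(z) = 1/√(n−3) = 1/√417 = 0.048970
90% ⇒ z* = 1.645; margin = 1.645·0.048970 = 0.080556
CI on z-scale: (0.077753, 0.238865)
Back-transform: tanh(0.077753) = 0.077597, tanh(0.238865) = 0.234423

(0.078, 0.234)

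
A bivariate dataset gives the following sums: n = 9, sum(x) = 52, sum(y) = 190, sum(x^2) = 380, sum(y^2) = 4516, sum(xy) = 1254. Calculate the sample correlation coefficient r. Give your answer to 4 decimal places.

S_xy = nΣxy − ΣxΣy = 9·1254 − 52·190 = 11286 − 9880 = 1406
S_xx = nΣx² − (Σx)² = 9·380 − 52² = 3420 − 2704 = 716
S_yy = nΣy² − (Σy)² = 9·4516 − 190² = 40644 − 36100 = 4544
r = S_xy / √(S_xx·S_yy) = 1406 / √(716·4544) = 1406 / √3253504 = 1406 / 1803.7472 = 0.7795

0.7795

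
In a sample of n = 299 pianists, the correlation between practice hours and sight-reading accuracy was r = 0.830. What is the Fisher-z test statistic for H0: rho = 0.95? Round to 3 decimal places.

-11.074

z_r = atanh(0.830) = 1.188136,  z_0 = atanh(0.95) = 1.831781
SE = 1/√(n−3) = 1/√296 = 0.058124
z = (z_r − z_0)/SE = (1.188136 − 1.831781) / 0.058124 = -0.643645 / 0.058124 = -11.074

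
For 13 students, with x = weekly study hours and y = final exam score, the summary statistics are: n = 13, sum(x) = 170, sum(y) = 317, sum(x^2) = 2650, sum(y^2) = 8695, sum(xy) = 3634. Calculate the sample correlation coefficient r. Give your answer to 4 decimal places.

-0.7967

Numerator: nΣxy − (Σx)(Σy) = 13·3634 − (170)(317) = -6648
Denominator: √[(nΣx²−(Σx)²)(nΣy²−(Σy)²)]
  nΣx²−(Σx)² = 13·2650 − 28900 = 5550;  nΣy²−(Σy)² = 13·8695 − 100489 = 12546
  √(5550·12546) = √69630300 = 8344.4772
r = -6648 / 8344.4772 = -0.7967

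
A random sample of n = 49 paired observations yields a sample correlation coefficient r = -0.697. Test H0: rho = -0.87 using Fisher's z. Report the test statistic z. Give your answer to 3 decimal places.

z_r = atanh(-0.697) = -0.861442,  z_0 = atanh(-0.87) = -1.333080
SE = 1/√(n−3) = 1/√46 = 0.147442
z = (z_r − z_0)/SE = (-0.861442 − (-1.333080)) / 0.147442 = 0.471638 / 0.147442 = 3.199

3.199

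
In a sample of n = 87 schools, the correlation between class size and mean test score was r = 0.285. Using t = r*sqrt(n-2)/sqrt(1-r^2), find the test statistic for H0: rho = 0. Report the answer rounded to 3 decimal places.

t = r·√(n−2) / √(1−r²) with r = 0.285, n = 87
  = 0.285·√85 / √(1 − 0.081225)
  = 0.285·9.219544 / 0.958528
  = 2.627570 / 0.958528 = 2.741

2.741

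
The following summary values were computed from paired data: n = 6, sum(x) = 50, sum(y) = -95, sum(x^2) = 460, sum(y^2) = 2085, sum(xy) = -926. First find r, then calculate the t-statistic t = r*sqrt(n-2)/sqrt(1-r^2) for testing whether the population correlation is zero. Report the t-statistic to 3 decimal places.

Numerator: nΣxy − (Σx)(Σy) = 6·(-926) − (50)(-95) = -806
Denominator: √[(nΣx²−(Σx)²)(nΣy²−(Σy)²)]
  nΣx²−(Σx)² = 6·460 − 2500 = 260;  nΣy²−(Σy)² = 6·2085 − 9025 = 3485
  √(260·3485) = √906100 = 951.8929
r = -806 / 951.8929 = -0.8467
t = r·√(n−2)/√(1−r²) = -0.8467·√4 / √(1−0.716901) = -1.693400 / 0.532070 = -3.183

-3.183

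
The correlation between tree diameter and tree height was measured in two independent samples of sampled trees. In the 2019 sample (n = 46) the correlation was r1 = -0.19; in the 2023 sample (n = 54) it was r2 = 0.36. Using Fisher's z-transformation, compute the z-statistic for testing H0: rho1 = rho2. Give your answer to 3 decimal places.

Fisher z-transforms: z1 = atanh(-0.19) = -0.192337, z2 = atanh(0.36) = 0.376886; difference d = -0.569223
Var(d) = 1/43 + 1/51 = 0.0232558 + 0.0196078 = 0.0428636
z = d/√Var(d) = -0.569223 / √0.0428636 = -0.569223 / 0.207035 = -2.749

-2.749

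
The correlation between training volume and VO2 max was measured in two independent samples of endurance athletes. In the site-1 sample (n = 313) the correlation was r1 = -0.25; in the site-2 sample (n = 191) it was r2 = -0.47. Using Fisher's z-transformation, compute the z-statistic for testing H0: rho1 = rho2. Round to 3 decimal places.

2.755

Fisher z-transforms: z1 = atanh(-0.25) = -0.255413, z2 = atanh(-0.47) = -0.510070; difference d = 0.254657
Var(d) = 1/310 + 1/188 = 0.0032258 + 0.0053191 = 0.0085449
z = d/√Var(d) = 0.254657 / √0.0085449 = 0.254657 / 0.092439 = 2.755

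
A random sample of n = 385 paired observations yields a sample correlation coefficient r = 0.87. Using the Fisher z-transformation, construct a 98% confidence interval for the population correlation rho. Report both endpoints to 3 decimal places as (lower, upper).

(0.838, 0.896)

Fisher z: z_r = atanh(r) = ½·ln((1+0.87)/(1−0.87)) = 1.333080
SE(z) = 1/√(n−3) = 1/√382 = 0.051164
98% ⇒ z* = 2.326; margin = 2.326·0.051164 = 0.119007
CI on z-scale: (1.214073, 1.452087)
Back-transform: tanh(1.214073) = 0.837897, tanh(1.452087) = 0.896105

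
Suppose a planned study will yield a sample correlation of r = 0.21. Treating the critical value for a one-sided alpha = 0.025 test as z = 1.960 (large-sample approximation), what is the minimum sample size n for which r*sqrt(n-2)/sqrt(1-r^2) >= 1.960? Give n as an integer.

r√(n−2)/√(1−r²) ≥ 1.960  ⇔  n−2 ≥ (1.960)²·(1−r²)/r²
(1−r²)/r² = (1−0.0441)/0.0441 = 21.6757
n ≥ 2 + 3.8416·21.6757 = 2 + 83.2694 = 85.2694
⌈85.2694⌉ = 86

86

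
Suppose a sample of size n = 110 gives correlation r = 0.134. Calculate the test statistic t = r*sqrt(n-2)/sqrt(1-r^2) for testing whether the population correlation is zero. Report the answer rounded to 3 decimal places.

1.405

t = r·√(n−2) / √(1−r²) with r = 0.134, n = 110
  = 0.134·√108 / √(1 − 0.017956)
  = 0.134·10.392305 / 0.990981
  = 1.392569 / 0.990981 = 1.405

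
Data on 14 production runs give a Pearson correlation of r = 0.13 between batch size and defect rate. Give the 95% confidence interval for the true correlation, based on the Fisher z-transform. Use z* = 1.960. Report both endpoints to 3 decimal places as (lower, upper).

Fisher z: z_r = atanh(r) = ½·ln((1+0.13)/(1−0.13)) = 0.130740
SE(z) = 1/√(n−3) = 1/√11 = 0.301511
95% ⇒ z* = 1.960; margin = 1.960·0.301511 = 0.590962
CI on z-scale: (-0.460222, 0.721702)
Back-transform: tanh(-0.460222) = -0.430265, tanh(0.721702) = 0.617962

(-0.430, 0.618)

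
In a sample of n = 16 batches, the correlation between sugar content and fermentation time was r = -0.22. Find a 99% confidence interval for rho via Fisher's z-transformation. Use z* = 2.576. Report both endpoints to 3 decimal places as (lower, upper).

z_r = atanh(-0.22) = -0.223656;  SE = 1/√(n−3) = 1/√13 = 0.277350
z-limits: -0.223656 ± 2.576·0.277350 = -0.223656 ± 0.714454 = [-0.938110, 0.490798]
ρ-limits: (tanh -0.938110, tanh 0.490798) = (-0.734, 0.455)

(-0.734, 0.455)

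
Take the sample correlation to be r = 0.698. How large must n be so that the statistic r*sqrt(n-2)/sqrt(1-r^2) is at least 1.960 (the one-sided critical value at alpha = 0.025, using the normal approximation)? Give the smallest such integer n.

7

Need r·√(n−2)/√(1−r²) ≥ 1.960
√(n−2) ≥ 1.960·√(1−0.487204) / 0.698 = 1.960·0.716098 / 0.698 = 2.0108
n−2 ≥ 4.0433  ⇒  n ≥ 6.0433
Smallest integer n = 7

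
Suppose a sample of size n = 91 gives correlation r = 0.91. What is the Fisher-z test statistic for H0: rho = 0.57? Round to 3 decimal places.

z_r = atanh(0.91) = 1.527524,  z_0 = atanh(0.57) = 0.647523
SE = 1/√(n−3) = 1/√88 = 0.106600
z = (z_r − z_0)/SE = (1.527524 − 0.647523) / 0.106600 = 0.880001 / 0.106600 = 8.255

8.255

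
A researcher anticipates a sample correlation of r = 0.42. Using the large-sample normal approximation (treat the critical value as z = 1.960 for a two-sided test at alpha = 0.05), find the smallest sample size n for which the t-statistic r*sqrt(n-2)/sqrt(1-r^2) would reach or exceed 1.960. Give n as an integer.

Need r·√(n−2)/√(1−r²) ≥ 1.960
√(n−2) ≥ 1.960·√(1−0.1764) / 0.42 = 1.960·0.907524 / 0.42 = 4.2351
n−2 ≥ 17.9361  ⇒  n ≥ 19.9361
Smallest integer n = 20

20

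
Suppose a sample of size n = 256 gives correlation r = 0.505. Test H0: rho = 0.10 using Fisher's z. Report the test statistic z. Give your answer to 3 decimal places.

z_r = atanh(0.505) = 0.555995,  z_0 = atanh(0.10) = 0.100335
SE = 1/√(n−3) = 1/√253 = 0.062869
z = (z_r − z_0)/SE = (0.555995 − 0.100335) / 0.062869 = 0.455660 / 0.062869 = 7.248

7.248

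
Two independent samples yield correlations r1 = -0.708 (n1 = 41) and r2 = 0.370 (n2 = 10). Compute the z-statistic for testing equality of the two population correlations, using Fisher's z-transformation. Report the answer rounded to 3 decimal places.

Fisher z-transforms: z1 = atanh(-0.708) = -0.883162, z2 = atanh(0.370) = 0.388423; difference d = -1.271585
Var(d) = 1/38 + 1/7 = 0.0263158 + 0.1428571 = 0.1691729
z = d/√Var(d) = -1.271585 / √0.1691729 = -1.271585 / 0.411306 = -3.092

-3.092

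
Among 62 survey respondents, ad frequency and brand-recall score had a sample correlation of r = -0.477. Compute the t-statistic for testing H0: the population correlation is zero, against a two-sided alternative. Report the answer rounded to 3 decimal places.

-4.204

t = r·√(n−2) / √(1−r²) with r = -0.477, n = 62
  = -0.477·√60 / √(1 − 0.227529)
  = -0.477·7.745967 / 0.878903
  = -3.694826 / 0.878903 = -4.204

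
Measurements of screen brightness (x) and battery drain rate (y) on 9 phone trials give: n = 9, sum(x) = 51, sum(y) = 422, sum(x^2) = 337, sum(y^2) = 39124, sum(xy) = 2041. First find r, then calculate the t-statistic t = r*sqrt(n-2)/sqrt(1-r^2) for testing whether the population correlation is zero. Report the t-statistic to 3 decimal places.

S_xy = nΣxy − ΣxΣy = 9·2041 − 51·422 = 18369 − 21522 = -3153
S_xx = nΣx² − (Σx)² = 9·337 − 51² = 3033 − 2601 = 432
S_yy = nΣy² − (Σy)² = 9·39124 − 422² = 352116 − 178084 = 174032
r = S_xy / √(S_xx·S_yy) = -3153 / √(432·174032) = -3153 / √75181824 = -3153 / 8670.7453 = -0.3636
t = r·√(n−2)/√(1−r²) = -0.3636·√7 / √(1−0.132205) = -0.961995 / 0.931555 = -1.033

-1.033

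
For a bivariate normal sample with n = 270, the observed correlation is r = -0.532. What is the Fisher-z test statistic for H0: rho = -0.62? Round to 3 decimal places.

Fisher z: atanh(-0.532) = -0.592931, atanh(-0.62) = -0.725005
z = (z_r − z_0)·√(n−3) = (-0.592931 − (-0.725005))·√267 = 0.132074 · 16.340135 = 2.158

2.158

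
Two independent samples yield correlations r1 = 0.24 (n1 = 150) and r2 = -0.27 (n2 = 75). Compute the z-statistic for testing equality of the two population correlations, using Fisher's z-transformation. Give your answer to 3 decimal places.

3.626

z1 = atanh(0.24) = 0.244774,  z2 = atanh(-0.27) = -0.276864
SE = √(1/(n1−3) + 1/(n2−3)) = √(1/147 + 1/72) = √(0.0068027 + 0.0138889) = √0.0206916 = 0.143846
z = (z1 − z2)/SE = (0.244774 − (-0.276864)) / 0.143846 = 0.521638 / 0.143846 = 3.626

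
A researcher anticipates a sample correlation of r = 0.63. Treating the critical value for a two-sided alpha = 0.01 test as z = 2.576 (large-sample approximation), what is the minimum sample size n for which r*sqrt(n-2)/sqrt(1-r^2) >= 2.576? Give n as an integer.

13

r√(n−2)/√(1−r²) ≥ 2.576  ⇔  n−2 ≥ (2.576)²·(1−r²)/r²
(1−r²)/r² = (1−0.3969)/0.3969 = 1.5195
n ≥ 2 + 6.635776·1.5195 = 2 + 10.0831 = 12.0831
⌈12.0831⌉ = 13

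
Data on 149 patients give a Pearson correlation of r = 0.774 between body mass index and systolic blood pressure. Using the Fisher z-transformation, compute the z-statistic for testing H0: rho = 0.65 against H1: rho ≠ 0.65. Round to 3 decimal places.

3.080

Fisher z: atanh(0.774) = 1.030229, atanh(0.65) = 0.775299
z = (z_r − z_0)·√(n−3) = (1.030229 − 0.775299)·√146 = 0.254930 · 12.083046 = 3.080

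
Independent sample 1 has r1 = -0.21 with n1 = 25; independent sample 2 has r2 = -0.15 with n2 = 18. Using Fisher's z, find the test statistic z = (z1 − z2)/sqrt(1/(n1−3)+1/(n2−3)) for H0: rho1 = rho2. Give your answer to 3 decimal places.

z1 = atanh(-0.21) = -0.213171,  z2 = atanh(-0.15) = -0.151140
SE = √(1/(n1−3) + 1/(n2−3)) = √(1/22 + 1/15) = √(0.0454545 + 0.0666667) = √0.1121212 = 0.334845
z = (z1 − z2)/SE = (-0.213171 − (-0.151140)) / 0.334845 = -0.062031 / 0.334845 = -0.185

-0.185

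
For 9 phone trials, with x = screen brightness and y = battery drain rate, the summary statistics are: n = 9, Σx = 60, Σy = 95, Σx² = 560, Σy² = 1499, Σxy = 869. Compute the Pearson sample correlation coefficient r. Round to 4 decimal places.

0.8364

Numerator: nΣxy − (Σx)(Σy) = 9·869 − (60)(95) = 2121
Denominator: √[(nΣx²−(Σx)²)(nΣy²−(Σy)²)]
  nΣx²−(Σx)² = 9·560 − 3600 = 1440;  nΣy²−(Σy)² = 9·1499 − 9025 = 4466
  √(1440·4466) = √6431040 = 2535.9495
r = 2121 / 2535.9495 = 0.8364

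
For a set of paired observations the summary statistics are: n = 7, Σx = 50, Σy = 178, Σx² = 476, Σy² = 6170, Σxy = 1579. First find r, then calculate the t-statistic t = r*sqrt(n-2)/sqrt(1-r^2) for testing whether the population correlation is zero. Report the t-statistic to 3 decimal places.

2.167

Numerator: nΣxy − (Σx)(Σy) = 7·1579 − (50)(178) = 2153
Denominator: √[(nΣx²−(Σx)²)(nΣy²−(Σy)²)]
  nΣx²−(Σx)² = 7·476 − 2500 = 832;  nΣy²−(Σy)² = 7·6170 − 31684 = 11506
  √(832·11506) = √9572992 = 3094.0252
r = 2153 / 3094.0252 = 0.6959
t = r·√(n−2)/√(1−r²) = 0.6959·√5 / √(1−0.484277) = 1.556080 / 0.718139 = 2.167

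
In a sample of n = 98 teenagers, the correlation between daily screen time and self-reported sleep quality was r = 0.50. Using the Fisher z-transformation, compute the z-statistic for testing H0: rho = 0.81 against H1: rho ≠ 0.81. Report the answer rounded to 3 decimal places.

Fisher z: atanh(0.50) = 0.549306, atanh(0.81) = 1.127029
z = (z_r − z_0)·√(n−3) = (0.549306 − 1.127029)·√95 = -0.577723 · 9.746794 = -5.631

-5.631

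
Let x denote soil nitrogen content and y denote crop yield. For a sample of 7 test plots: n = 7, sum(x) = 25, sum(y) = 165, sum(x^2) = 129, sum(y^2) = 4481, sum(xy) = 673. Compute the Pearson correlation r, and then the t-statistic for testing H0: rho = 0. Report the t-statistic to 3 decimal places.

1.458

S_xy = nΣxy − ΣxΣy = 7·673 − 25·165 = 4711 − 4125 = 586
S_xx = nΣx² − (Σx)² = 7·129 − 25² = 903 − 625 = 278
S_yy = nΣy² − (Σy)² = 7·4481 − 165² = 31367 − 27225 = 4142
r = S_xy / √(S_xx·S_yy) = 586 / √(278·4142) = 586 / √1151476 = 586 / 1073.0685 = 0.5461
t = r·√(n−2)/√(1−r²) = 0.5461·√5 / √(1−0.298225) = 1.221117 / 0.837720 = 1.458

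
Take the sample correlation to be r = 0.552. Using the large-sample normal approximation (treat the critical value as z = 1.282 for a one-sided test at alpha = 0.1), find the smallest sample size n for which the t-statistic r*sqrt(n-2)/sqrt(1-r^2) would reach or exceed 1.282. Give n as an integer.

Need r·√(n−2)/√(1−r²) ≥ 1.282
√(n−2) ≥ 1.282·√(1−0.304704) / 0.552 = 1.282·0.833844 / 0.552 = 1.9366
n−2 ≥ 3.7504  ⇒  n ≥ 5.7504
Smallest integer n = 6

6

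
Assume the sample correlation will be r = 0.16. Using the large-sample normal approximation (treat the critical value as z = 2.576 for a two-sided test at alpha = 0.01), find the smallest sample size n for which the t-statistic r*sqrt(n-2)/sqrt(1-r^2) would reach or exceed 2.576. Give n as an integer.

Need r·√(n−2)/√(1−r²) ≥ 2.576
√(n−2) ≥ 2.576·√(1−0.0256) / 0.16 = 2.576·0.987117 / 0.16 = 15.8926
n−2 ≥ 252.5747  ⇒  n ≥ 254.5747
Smallest integer n = 255

255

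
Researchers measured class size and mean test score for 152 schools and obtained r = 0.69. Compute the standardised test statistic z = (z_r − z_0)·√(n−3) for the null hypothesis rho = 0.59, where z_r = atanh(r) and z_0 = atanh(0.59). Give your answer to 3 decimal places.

z_r = atanh(0.69) = 0.847956,  z_0 = atanh(0.59) = 0.677666
SE = 1/√(n−3) = 1/√149 = 0.081923
z = (z_r − z_0)/SE = (0.847956 − 0.677666) / 0.081923 = 0.170290 / 0.081923 = 2.079

2.079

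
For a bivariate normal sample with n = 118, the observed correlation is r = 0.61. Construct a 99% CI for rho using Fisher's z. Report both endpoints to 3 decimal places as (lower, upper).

Fisher z: z_r = atanh(r) = ½·ln((1+0.61)/(1−0.61)) = 0.708921
SE(z) = 1/√(n−3) = 1/√115 = 0.093250
99% ⇒ z* = 2.576; margin = 2.576·0.093250 = 0.240212
CI on z-scale: (0.468709, 0.949133)
Back-transform: tanh(0.468709) = 0.437156, tanh(0.949133) = 0.739390

(0.437, 0.739)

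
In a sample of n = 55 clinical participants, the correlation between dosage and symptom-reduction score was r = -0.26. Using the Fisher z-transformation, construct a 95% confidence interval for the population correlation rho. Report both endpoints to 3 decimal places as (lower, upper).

(-0.491, 0.006)

z_r = atanh(-0.26) = -0.266108;  SE = 1/√(n−3) = 1/√52 = 0.138675
z-limits: -0.266108 ± 1.960·0.138675 = -0.266108 ± 0.271803 = [-0.537911, 0.005695]
ρ-limits: (tanh -0.537911, tanh 0.005695) = (-0.491, 0.006)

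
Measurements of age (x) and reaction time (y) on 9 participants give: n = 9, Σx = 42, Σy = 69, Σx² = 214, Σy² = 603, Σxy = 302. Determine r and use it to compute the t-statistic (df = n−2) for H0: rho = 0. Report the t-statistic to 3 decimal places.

-1.733

S_xy = nΣxy − ΣxΣy = 9·302 − 42·69 = 2718 − 2898 = -180
S_xx = nΣx² − (Σx)² = 9·214 − 42² = 1926 − 1764 = 162
S_yy = nΣy² − (Σy)² = 9·603 − 69² = 5427 − 4761 = 666
r = S_xy / √(S_xx·S_yy) = -180 / √(162·666) = -180 / √107892 = -180 / 328.4692 = -0.5480
t = r·√(n−2)/√(1−r²) = -0.5480·√7 / √(1−0.300304) = -1.449872 / 0.836478 = -1.733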